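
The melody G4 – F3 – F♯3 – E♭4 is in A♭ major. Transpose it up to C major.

B4 A3 A#3 G4

From A♭ up to C is a major third; apply that to each pitch.
G4 gives B4
F3 gives A3
F#3 gives A#3
Eb4 gives G4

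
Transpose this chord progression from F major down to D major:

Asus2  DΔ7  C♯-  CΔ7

F major down to D major is a minor third; each chord root moves by that interval while the quality stays the same.
Asus2: root A down a minor third → F#, giving F#sus2.
DΔ7: root D down a minor third → B, giving BΔ7.
C♯-: root C♯ down a minor third → A#, giving A#-.
CΔ7: root C down a minor third → A, giving AΔ7.

F#sus2 BΔ7 A#- AΔ7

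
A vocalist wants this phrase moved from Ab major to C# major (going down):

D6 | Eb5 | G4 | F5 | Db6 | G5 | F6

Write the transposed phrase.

From Ab down to C# is a diminished sixth; apply that to each pitch.
D6 to F##5
Eb5 to G#4
G4 to B#3
F5 to A#4
Db6 to F#5
G5 to B#4
F6 to A#5

F##5 G#4 B#3 A#4 F#5 B#4 A#5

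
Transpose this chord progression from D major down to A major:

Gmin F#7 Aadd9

Dmin C#7 Eadd9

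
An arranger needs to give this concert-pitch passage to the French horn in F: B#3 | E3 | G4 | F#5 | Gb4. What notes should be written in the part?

F##4 B3 D5 C#6 Db5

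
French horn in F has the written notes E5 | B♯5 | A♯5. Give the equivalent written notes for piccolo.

A3 E#4 D#4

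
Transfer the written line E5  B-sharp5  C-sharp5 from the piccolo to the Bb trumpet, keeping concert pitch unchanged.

F#6 C##7 D#6

First find concert pitch: the piccolo sounds a perfect octave above written, so E5 B-sharp5 C-sharp5 sounds E6 B#6 C#6.
Then write for Bb trumpet: it sounds a major second below written, so the part must be a major second above concert.
E6 → F#6
B#6 → C##7
C#6 → D#6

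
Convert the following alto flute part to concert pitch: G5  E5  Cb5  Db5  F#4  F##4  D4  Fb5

D5 B4 Gb4 Ab4 C#4 C##4 A3 Cb5

Written C4 on the alto flute sounds as G3, a perfect fourth lower; apply that shift to every note.
G5 -> D5
E5 -> B4
Cb5 -> Gb4
Db5 -> Ab4
F#4 -> C#4
F##4 -> C##4
D4 -> A3
Fb5 -> Cb5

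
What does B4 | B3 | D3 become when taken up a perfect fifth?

B4: a fifth up reaches F, and 7 semitones makes it F#5.
B3 up a perfect fifth is F#4.
A perfect fifth up from D3 gives A3.

F#5 F#4 A3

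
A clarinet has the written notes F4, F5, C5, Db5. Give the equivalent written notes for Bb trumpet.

E4 E5 B4 C5

First find concert pitch: the A clarinet sounds a minor third below written, so F4 F5 C5 Db5 sounds D4 D5 A4 Bb4.
Then write for Bb trumpet: it sounds a major second below written, so the part must be a major second above concert.
D4 → E4
D5 → E5
A4 → B4
Bb4 → C5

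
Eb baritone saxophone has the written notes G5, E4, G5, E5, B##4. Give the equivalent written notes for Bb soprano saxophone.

C4 A2 C4 A3 E##3

First find concert pitch: the Eb baritone saxophone sounds a major thirteenth below written, so G5 E4 G5 E5 B##4 sounds Bb3 G2 Bb3 G3 D##3.
Then write for Bb soprano saxophone: it sounds a major second below written, so the part must be a major second above concert.
Bb3 → C4
G2 → A2
Bb3 → C4
G3 → A3
D##3 → E##3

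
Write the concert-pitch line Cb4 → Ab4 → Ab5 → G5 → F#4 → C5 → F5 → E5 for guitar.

Cb5 Ab5 Ab6 G6 F#5 C6 F6 E6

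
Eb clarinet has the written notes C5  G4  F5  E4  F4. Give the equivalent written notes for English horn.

Bb5 F5 Eb6 D5 Eb5

First find concert pitch: the Eb clarinet sounds a minor third above written, so C5 G4 F5 E4 F4 sounds Eb5 Bb4 Ab5 G4 Ab4.
Then write for English horn: it sounds a perfect fifth below written, so the part must be a perfect fifth above concert.
Eb5 → Bb5
Bb4 → F5
Ab5 → Eb6
G4 → D5
Ab4 → Eb5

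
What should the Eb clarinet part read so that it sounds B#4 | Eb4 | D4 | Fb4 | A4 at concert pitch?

G##4 C4 B3 Db4 F#4

The Eb clarinet sounds a minor third above written, so the written part must be a minor third below concert — transpose each note down.
B#4 -> G##4
Eb4 -> C4
D4 -> B3
Fb4 -> Db4
A4 -> F#4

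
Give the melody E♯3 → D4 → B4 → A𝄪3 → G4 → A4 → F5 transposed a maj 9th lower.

D#2 C3 A3 G##2 F3 G3 Eb4

E#3 to D#2
D4 to C3
B4 to A3
A##3 to G##2
G4 to F3
A4 to G3
F5 to Eb4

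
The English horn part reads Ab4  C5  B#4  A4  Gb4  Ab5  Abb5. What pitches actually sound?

Db4 F4 E#4 D4 Cb4 Db5 Dbb5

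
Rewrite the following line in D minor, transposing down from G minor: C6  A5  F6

G5 E5 C6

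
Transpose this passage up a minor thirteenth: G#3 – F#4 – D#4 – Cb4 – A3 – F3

E5 D6 B5 Abb5 F5 Db5

G#3 -> E5
F#4 -> D6
D#4 -> B5
Cb4 -> Abb5
A3 -> F5
F3 -> Db5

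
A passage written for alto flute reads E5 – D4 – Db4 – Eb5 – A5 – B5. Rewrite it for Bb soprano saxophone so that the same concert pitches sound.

First find concert pitch: the alto flute sounds a perfect fourth below written, so E5 D4 Db4 Eb5 A5 B5 sounds B4 A3 Ab3 Bb4 E5 F#5.
Then write for Bb soprano saxophone: it sounds a major second below written, so the part must be a major second above concert.
B4 → C#5
A3 → B3
Ab3 → Bb3
Bb4 → C5
E5 → F#5
F#5 → G#5

C#5 B3 Bb3 C5 F#5 G#5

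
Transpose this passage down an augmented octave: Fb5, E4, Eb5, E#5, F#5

Fbb4 Eb3 Ebb4 E4 F4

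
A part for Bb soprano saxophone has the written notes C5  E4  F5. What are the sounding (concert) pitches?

Bb4 D4 Eb5

The Bb soprano saxophone sounds a major second below written, so transpose each written note down a major second.
C5 -> Bb4
E4 -> D4
F5 -> Eb5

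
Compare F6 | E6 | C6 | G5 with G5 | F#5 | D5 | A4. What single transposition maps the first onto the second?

Take the first pair: F6 → G5. F to G spans 7 letter names, so the interval is some kind of seventh.
G5 to F6 is 10 semitones, which makes it a minor seventh; the second version is lower, so the direction is down.
Checking another pair — G5 → A4 — gives the same interval.

down a minor seventh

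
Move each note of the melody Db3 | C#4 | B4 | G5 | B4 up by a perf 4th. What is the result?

Gb3 F#4 E5 C6 E5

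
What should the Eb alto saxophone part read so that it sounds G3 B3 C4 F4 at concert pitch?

The Eb alto saxophone sounds a major sixth below written, so the written part must be a major sixth above concert — transpose each note up.
G3 -> E4
B3 -> G#4
C4 -> A4
F4 -> D5

E4 G#4 A4 D5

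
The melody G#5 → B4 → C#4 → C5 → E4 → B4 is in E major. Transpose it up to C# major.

E#6 G#5 A#4 A5 C#5 G#5

From E up to C# is a major sixth; apply that to each pitch.
G#5 to E#6
B4 to G#5
C#4 to A#4
C5 to A5
E4 to C#5
B4 to G#5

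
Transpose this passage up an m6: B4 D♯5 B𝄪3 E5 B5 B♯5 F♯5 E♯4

B4 becomes G5
D#5 becomes B5
B##3 becomes G##4
E5 becomes C6
B5 becomes G6
B#5 becomes G#6
F#5 becomes D6
E#4 becomes C#5

G5 B5 G##4 C6 G6 G#6 D6 C#5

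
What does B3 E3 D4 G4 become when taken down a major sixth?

D3 G2 F3 Bb3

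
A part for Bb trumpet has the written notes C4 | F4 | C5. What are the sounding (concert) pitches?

The Bb trumpet sounds a major second below written, so transpose each written note down a major second.
C4 → Bb3
F4 → Eb4
C5 → Bb4

Bb3 Eb4 Bb4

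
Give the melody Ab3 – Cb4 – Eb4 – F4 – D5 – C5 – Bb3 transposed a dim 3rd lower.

Ab3 down a diminished third is F#3.
Cb4: a third down reaches A, and 2 semitones makes it A3.
Eb4 down a diminished third is C#4.
F4: a third down reaches D, and 2 semitones makes it D#4.
A diminished third down from D5 gives B#4.
C5 down a diminished third is A#4.
Bb3 down a diminished third is G#3.

F#3 A3 C#4 D#4 B#4 A#4 G#3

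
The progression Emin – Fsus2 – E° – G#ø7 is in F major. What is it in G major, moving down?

F major down to G major is a minor seventh; each chord root moves by that interval while the quality stays the same.
Emin: root E down a minor seventh → F#, giving F#min.
Fsus2: root F down a minor seventh → G, giving Gsus2.
E°: root E down a minor seventh → F#, giving F#°.
G#ø7: root G# down a minor seventh → A#, giving A#ø7.

F#min Gsus2 F#° A#ø7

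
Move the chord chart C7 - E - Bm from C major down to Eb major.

Eb7 G Dm

C major down to Eb major is a major sixth; each chord root moves by that interval while the quality stays the same.
C7: root C down a major sixth → Eb, giving Eb7.
E: root E down a major sixth → G, giving G.
Bm: root B down a major sixth → D, giving Dm.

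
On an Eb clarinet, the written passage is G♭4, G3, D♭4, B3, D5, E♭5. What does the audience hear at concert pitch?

Bbb4 Bb3 Fb4 D4 F5 Gb5

The Eb clarinet sounds a minor third above written, so transpose each written note up a minor third.
Gb4 -> Bbb4
G3 -> Bb3
Db4 -> Fb4
B3 -> D4
D5 -> F5
Eb5 -> Gb5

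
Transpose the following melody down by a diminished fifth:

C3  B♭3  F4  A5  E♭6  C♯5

C3 to F#2
Bb3 to E3
F4 to B3
A5 to D#5
Eb6 to A5
C#5 to F##4

F#2 E3 B3 D#5 A5 F##4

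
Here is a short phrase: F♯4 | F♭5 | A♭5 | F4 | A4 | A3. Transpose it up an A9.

F#4 to G##5
Fb5 to G6
Ab5 to B6
F4 to G#5
A4 to B#5
A3 to B#4

G##5 G6 B6 G#5 B#5 B#4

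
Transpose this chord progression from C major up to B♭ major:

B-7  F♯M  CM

A-7 EM BbM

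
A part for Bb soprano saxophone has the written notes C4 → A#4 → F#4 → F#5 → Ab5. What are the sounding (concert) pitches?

The Bb soprano saxophone sounds a major second below written, so transpose each written note down a major second.
C4 becomes Bb3
A#4 becomes G#4
F#4 becomes E4
F#5 becomes E5
Ab5 becomes Gb5

Bb3 G#4 E4 E5 Gb5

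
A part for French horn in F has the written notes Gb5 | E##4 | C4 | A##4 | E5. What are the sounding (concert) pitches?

Cb5 A##3 F3 D##4 A4

The French horn in F sounds a perfect fifth below written, so transpose each written note down a perfect fifth.
Gb5 gives Cb5
E##4 gives A##3
C4 gives F3
A##4 gives D##4
E5 gives A4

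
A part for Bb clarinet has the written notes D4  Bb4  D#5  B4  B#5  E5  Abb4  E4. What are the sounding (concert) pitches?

Written C4 on the Bb clarinet sounds as Bb3, a major second lower; apply that shift to every note.
D4 gives C4
Bb4 gives Ab4
D#5 gives C#5
B4 gives A4
B#5 gives A#5
E5 gives D5
Abb4 gives Gbb4
E4 gives D4

C4 Ab4 C#5 A4 A#5 D5 Gbb4 D4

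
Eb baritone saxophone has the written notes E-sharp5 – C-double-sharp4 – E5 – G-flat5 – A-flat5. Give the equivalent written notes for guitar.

G#4 E#3 G4 Bbb4 Cb5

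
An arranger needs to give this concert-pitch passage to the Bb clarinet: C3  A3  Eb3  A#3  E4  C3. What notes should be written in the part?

D3 B3 F3 B#3 F#4 D3

Written C4 sounds as Bb3 on the Bb clarinet, so concert pitches are written a major second up.
C3 to D3
A3 to B3
Eb3 to F3
A#3 to B#3
E4 to F#4
C3 to D3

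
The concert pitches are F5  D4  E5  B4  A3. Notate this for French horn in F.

The French horn in F sounds a perfect fifth below written, so the written part must be a perfect fifth above concert — transpose each note up.
F5 -> C6
D4 -> A4
E5 -> B5
B4 -> F#5
A3 -> E4

C6 A4 B5 F#5 E4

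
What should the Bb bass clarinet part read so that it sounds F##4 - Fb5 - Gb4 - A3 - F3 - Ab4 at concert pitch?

G##5 Gb6 Ab5 B4 G4 Bb5

Written C4 sounds as Bb2 on the Bb bass clarinet, so concert pitches are written a major ninth up.
F##4 becomes G##5
Fb5 becomes Gb6
Gb4 becomes Ab5
A3 becomes B4
F3 becomes G4
Ab4 becomes Bb5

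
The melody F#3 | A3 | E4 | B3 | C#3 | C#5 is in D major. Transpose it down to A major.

From D down to A is a perfect fourth; apply that to each pitch.
F#3 becomes C#3
A3 becomes E3
E4 becomes B3
B3 becomes F#3
C#3 becomes G#2
C#5 becomes G#4

C#3 E3 B3 F#3 G#2 G#4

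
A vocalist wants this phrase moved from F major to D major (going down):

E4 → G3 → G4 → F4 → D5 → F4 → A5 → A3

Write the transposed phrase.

F major to D major down is a minor third, so every note moves down by that interval.
E4 becomes C#4
G3 becomes E3
G4 becomes E4
F4 becomes D4
D5 becomes B4
F4 becomes D4
A5 becomes F#5
A3 becomes F#3

C#4 E3 E4 D4 B4 D4 F#5 F#3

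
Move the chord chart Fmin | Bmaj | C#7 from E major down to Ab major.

E major down to Ab major is an augmented fifth; each chord root moves by that interval while the quality stays the same.
Fmin: root F down an augmented fifth → Bbb, giving Bbbmin.
Bmaj: root B down an augmented fifth → Eb, giving Ebmaj.
C#7: root C# down an augmented fifth → F, giving F7.

Bbbmin Ebmaj F7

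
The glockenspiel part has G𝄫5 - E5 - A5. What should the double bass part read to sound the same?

First find concert pitch: the glockenspiel sounds a perfect fifteenth above written, so G𝄫5 E5 A5 sounds Gbb7 E7 A7.
Then write for double bass: it sounds a perfect octave below written, so the part must be a perfect octave above concert.
Gbb7 → Gbb8
E7 → E8
A7 → A8

Gbb8 E8 A8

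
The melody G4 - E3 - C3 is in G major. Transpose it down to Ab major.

Ab3 F2 Db2

G major to Ab major down is a major seventh, so every note moves down by that interval.
G4 -> Ab3
E3 -> F2
C3 -> Db2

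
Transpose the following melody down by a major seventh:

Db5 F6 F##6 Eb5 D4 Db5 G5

Ebb4 Gb5 G#5 Fb4 Eb3 Ebb4 Ab4

Db5 → Ebb4
F6 → Gb5
F##6 → G#5
Eb5 → Fb4
D4 → Eb3
Db5 → Ebb4
G5 → Ab4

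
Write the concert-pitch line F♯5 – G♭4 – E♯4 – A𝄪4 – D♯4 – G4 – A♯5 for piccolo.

The piccolo sounds a perfect octave above written, so the written part must be a perfect octave below concert — transpose each note down.
F#5 to F#4
Gb4 to Gb3
E#4 to E#3
A##4 to A##3
D#4 to D#3
G4 to G3
A#5 to A#4

F#4 Gb3 E#3 A##3 D#3 G3 A#4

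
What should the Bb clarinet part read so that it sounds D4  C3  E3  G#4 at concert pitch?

The Bb clarinet sounds a major second below written, so the written part must be a major second above concert — transpose each note up.
D4 gives E4
C3 gives D3
E3 gives F#3
G#4 gives A#4

E4 D3 F#3 A#4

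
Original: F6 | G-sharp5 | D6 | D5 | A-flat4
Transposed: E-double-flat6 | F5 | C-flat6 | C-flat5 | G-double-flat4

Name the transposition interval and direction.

down an augmented second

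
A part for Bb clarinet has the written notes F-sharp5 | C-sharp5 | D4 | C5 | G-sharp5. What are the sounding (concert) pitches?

Written C4 on the Bb clarinet sounds as Bb3, a major second lower; apply that shift to every note.
F#5 → E5
C#5 → B4
D4 → C4
C5 → Bb4
G#5 → F#5

E5 B4 C4 Bb4 F#5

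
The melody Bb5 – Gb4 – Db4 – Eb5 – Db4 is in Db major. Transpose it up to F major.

From Db up to F is a major third; apply that to each pitch.
Bb5 → D6
Gb4 → Bb4
Db4 → F4
Eb5 → G5
Db4 → F4

D6 Bb4 F4 G5 F4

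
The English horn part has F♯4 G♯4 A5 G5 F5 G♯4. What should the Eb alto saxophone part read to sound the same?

G#4 A#4 B5 A5 G5 A#4

First find concert pitch: the English horn sounds a perfect fifth below written, so F♯4 G♯4 A5 G5 F5 G♯4 sounds B3 C#4 D5 C5 Bb4 C#4.
Then write for Eb alto saxophone: it sounds a major sixth below written, so the part must be a major sixth above concert.
B3 → G#4
C#4 → A#4
D5 → B5
C5 → A5
Bb4 → G5
C#4 → A#4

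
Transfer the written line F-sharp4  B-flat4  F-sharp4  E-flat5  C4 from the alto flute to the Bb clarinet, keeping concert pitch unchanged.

First find concert pitch: the alto flute sounds a perfect fourth below written, so F-sharp4 B-flat4 F-sharp4 E-flat5 C4 sounds C#4 F4 C#4 Bb4 G3.
Then write for Bb clarinet: it sounds a major second below written, so the part must be a major second above concert.
C#4 → D#4
F4 → G4
C#4 → D#4
Bb4 → C5
G3 → A3

D#4 G4 D#4 C5 A3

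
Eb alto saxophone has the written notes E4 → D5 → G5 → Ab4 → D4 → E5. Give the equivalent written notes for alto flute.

C4 Bb4 Eb5 Fb4 Bb3 C5

First find concert pitch: the Eb alto saxophone sounds a major sixth below written, so E4 D5 G5 Ab4 D4 E5 sounds G3 F4 Bb4 Cb4 F3 G4.
Then write for alto flute: it sounds a perfect fourth below written, so the part must be a perfect fourth above concert.
G3 → C4
F4 → Bb4
Bb4 → Eb5
Cb4 → Fb4
F3 → Bb3
G4 → C5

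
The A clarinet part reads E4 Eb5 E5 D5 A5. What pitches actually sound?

The A clarinet sounds a minor third below written, so transpose each written note down a minor third.
E4 → C#4
Eb5 → C5
E5 → C#5
D5 → B4
A5 → F#5

C#4 C5 C#5 B4 F#5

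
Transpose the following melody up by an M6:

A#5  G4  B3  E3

A#5: a sixth up reaches F, and 9 semitones makes it F##6.
G4: a sixth up reaches E, and 9 semitones makes it E5.
A major sixth up from B3 gives G#4.
E3: a sixth up reaches C, and 9 semitones makes it C#4.

F##6 E5 G#4 C#4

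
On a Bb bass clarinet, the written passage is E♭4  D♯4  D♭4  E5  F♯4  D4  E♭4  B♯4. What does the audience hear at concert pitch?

The Bb bass clarinet sounds a major ninth below written, so transpose each written note down a major ninth.
Eb4 -> Db3
D#4 -> C#3
Db4 -> Cb3
E5 -> D4
F#4 -> E3
D4 -> C3
Eb4 -> Db3
B#4 -> A#3

Db3 C#3 Cb3 D4 E3 C3 Db3 A#3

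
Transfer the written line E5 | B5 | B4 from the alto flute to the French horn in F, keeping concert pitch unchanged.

F#5 C#6 C#5

First find concert pitch: the alto flute sounds a perfect fourth below written, so E5 B5 B4 sounds B4 F#5 F#4.
Then write for French horn in F: it sounds a perfect fifth below written, so the part must be a perfect fifth above concert.
B4 → F#5
F#5 → C#6
F#4 → C#5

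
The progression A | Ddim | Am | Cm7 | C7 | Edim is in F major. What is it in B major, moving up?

D# G#dim D#m F#m7 F#7 A#dim

F major up to B major is an augmented fourth; each chord root moves by that interval while the quality stays the same.
A: root A up an augmented fourth → D#, giving D#.
Ddim: root D up an augmented fourth → G#, giving G#dim.
Am: root A up an augmented fourth → D#, giving D#m.
Cm7: root C up an augmented fourth → F#, giving F#m7.
C7: root C up an augmented fourth → F#, giving F#7.
Edim: root E up an augmented fourth → A#, giving A#dim.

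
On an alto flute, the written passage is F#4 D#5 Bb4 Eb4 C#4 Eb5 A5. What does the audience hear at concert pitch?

C#4 A#4 F4 Bb3 G#3 Bb4 E5

The alto flute sounds a perfect fourth below written, so transpose each written note down a perfect fourth.
F#4 -> C#4
D#5 -> A#4
Bb4 -> F4
Eb4 -> Bb3
C#4 -> G#3
Eb5 -> Bb4
A5 -> E5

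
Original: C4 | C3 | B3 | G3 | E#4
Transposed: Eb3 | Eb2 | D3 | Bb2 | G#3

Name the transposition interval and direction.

Take the first pair: C4 → Eb3. C to E spans 6 letter names, so the interval is some kind of sixth.
Eb3 to C4 is 9 semitones, which makes it a major sixth; the second version is lower, so the direction is down.
Checking another pair — E#4 → G#3 — gives the same interval.

down a major sixth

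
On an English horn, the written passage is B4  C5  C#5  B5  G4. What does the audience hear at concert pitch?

The English horn sounds a perfect fifth below written, so transpose each written note down a perfect fifth.
B4 -> E4
C5 -> F4
C#5 -> F#4
B5 -> E5
G4 -> C4

E4 F4 F#4 E5 C4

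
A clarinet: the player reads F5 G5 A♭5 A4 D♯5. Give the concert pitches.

D5 E5 F5 F#4 B#4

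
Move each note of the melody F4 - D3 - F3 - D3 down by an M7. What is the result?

F4 down a major seventh is Gb3.
A major seventh down from D3 gives Eb2.
F3 down a major seventh is Gb2.
D3: a seventh down reaches E, and 11 semitones makes it Eb2.

Gb3 Eb2 Gb2 Eb2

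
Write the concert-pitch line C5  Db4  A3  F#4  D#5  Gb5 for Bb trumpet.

The Bb trumpet sounds a major second below written, so the written part must be a major second above concert — transpose each note up.
C5 -> D5
Db4 -> Eb4
A3 -> B3
F#4 -> G#4
D#5 -> E#5
Gb5 -> Ab5

D5 Eb4 B3 G#4 E#5 Ab5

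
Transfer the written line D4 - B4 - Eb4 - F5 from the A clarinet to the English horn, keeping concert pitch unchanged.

F#4 D#5 G4 A5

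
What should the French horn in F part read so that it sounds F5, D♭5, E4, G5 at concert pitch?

C6 Ab5 B4 D6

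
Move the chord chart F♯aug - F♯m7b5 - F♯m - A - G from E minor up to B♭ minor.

Caug Cm7b5 Cm Eb Db

E minor up to B♭ minor is a diminished fifth; each chord root moves by that interval while the quality stays the same.
F♯aug: root F♯ up a diminished fifth → C, giving Caug.
F♯m7b5: root F♯ up a diminished fifth → C, giving Cm7b5.
F♯m: root F♯ up a diminished fifth → C, giving Cm.
A: root A up a diminished fifth → Eb, giving Eb.
G: root G up a diminished fifth → Db, giving Db.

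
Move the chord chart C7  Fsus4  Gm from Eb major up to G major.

E7 Asus4 Bm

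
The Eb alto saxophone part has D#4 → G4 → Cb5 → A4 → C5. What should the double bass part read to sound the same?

First find concert pitch: the Eb alto saxophone sounds a major sixth below written, so D#4 G4 Cb5 A4 C5 sounds F#3 Bb3 Ebb4 C4 Eb4.
Then write for double bass: it sounds a perfect octave below written, so the part must be a perfect octave above concert.
F#3 → F#4
Bb3 → Bb4
Ebb4 → Ebb5
C4 → C5
Eb4 → Eb5

F#4 Bb4 Ebb5 C5 Eb5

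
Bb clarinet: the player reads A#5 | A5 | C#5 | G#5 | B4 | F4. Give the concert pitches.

The Bb clarinet sounds a major second below written, so transpose each written note down a major second.
A#5 → G#5
A5 → G5
C#5 → B4
G#5 → F#5
B4 → A4
F4 → Eb4

G#5 G5 B4 F#5 A4 Eb4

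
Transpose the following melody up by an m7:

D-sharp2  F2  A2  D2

C#3 Eb3 G3 C3

D#2 gives C#3
F2 gives Eb3
A2 gives G3
D2 gives C3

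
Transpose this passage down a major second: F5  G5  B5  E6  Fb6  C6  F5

Eb5 F5 A5 D6 Ebb6 Bb5 Eb5

A major second down from F5 gives Eb5.
A major second down from G5 gives F5.
B5 down a major second is A5.
E6: a second down reaches D, and 2 semitones makes it D6.
A major second down from Fb6 gives Ebb6.
A major second down from C6 gives Bb5.
F5 down a major second is Eb5.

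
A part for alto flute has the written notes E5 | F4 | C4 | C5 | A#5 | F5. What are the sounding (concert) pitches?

B4 C4 G3 G4 E#5 C5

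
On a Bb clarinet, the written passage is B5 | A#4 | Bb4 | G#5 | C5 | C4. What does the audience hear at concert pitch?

Written C4 on the Bb clarinet sounds as Bb3, a major second lower; apply that shift to every note.
B5 to A5
A#4 to G#4
Bb4 to Ab4
G#5 to F#5
C5 to Bb4
C4 to Bb3

A5 G#4 Ab4 F#5 Bb4 Bb3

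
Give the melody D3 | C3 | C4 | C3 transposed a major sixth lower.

F2 Eb2 Eb3 Eb2

D3 -> F2
C3 -> Eb2
C4 -> Eb3
C3 -> Eb2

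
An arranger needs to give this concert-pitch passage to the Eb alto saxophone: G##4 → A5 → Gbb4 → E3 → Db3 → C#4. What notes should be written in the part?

Written C4 sounds as Eb3 on the Eb alto saxophone, so concert pitches are written a major sixth up.
G##4 becomes E##5
A5 becomes F#6
Gbb4 becomes Ebb5
E3 becomes C#4
Db3 becomes Bb3
C#4 becomes A#4

E##5 F#6 Ebb5 C#4 Bb3 A#4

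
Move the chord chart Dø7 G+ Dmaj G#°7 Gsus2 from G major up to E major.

Bø7 E+ Bmaj E#°7 Esus2

G major up to E major is a major sixth; each chord root moves by that interval while the quality stays the same.
Dø7: root D up a major sixth → B, giving Bø7.
G+: root G up a major sixth → E, giving E+.
Dmaj: root D up a major sixth → B, giving Bmaj.
G#°7: root G# up a major sixth → E#, giving E#°7.
Gsus2: root G up a major sixth → E, giving Esus2.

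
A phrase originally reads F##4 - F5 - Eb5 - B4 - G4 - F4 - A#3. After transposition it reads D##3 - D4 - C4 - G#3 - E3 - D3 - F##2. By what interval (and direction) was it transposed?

down a minor tenth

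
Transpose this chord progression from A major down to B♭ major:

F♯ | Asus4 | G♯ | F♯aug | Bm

G Bbsus4 A Gaug Cm

A major down to B♭ major is a major seventh; each chord root moves by that interval while the quality stays the same.
F♯: root F♯ down a major seventh → G, giving G.
Asus4: root A down a major seventh → Bb, giving Bbsus4.
G♯: root G♯ down a major seventh → A, giving A.
F♯aug: root F♯ down a major seventh → G, giving Gaug.
Bm: root B down a major seventh → C, giving Cm.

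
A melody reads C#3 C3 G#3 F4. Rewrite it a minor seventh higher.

B3 Bb3 F#4 Eb5

C#3: a seventh up reaches B, and 10 semitones makes it B3.
C3 up a minor seventh is Bb3.
G#3: a seventh up reaches F, and 10 semitones makes it F#4.
F4: a seventh up reaches E, and 10 semitones makes it Eb5.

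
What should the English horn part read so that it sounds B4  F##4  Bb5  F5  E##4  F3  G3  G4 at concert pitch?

F#5 C##5 F6 C6 B##4 C4 D4 D5

The English horn sounds a perfect fifth below written, so the written part must be a perfect fifth above concert — transpose each note up.
B4 gives F#5
F##4 gives C##5
Bb5 gives F6
F5 gives C6
E##4 gives B##4
F3 gives C4
G3 gives D4
G4 gives D5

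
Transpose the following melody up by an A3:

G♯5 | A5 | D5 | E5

G#5 gives B##5
A5 gives C##6
D5 gives F##5
E5 gives G##5

B##5 C##6 F##5 G##5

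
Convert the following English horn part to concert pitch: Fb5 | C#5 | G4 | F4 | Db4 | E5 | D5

Written C4 on the English horn sounds as F3, a perfect fifth lower; apply that shift to every note.
Fb5 to Bbb4
C#5 to F#4
G4 to C4
F4 to Bb3
Db4 to Gb3
E5 to A4
D5 to G4

Bbb4 F#4 C4 Bb3 Gb3 A4 G4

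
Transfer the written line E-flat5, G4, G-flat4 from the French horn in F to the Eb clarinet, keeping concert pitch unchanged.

F4 A3 Ab3

First find concert pitch: the French horn in F sounds a perfect fifth below written, so E-flat5 G4 G-flat4 sounds Ab4 C4 Cb4.
Then write for Eb clarinet: it sounds a minor third above written, so the part must be a minor third below concert.
Ab4 → F4
C4 → A3
Cb4 → Ab3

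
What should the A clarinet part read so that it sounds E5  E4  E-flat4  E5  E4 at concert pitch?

G5 G4 Gb4 G5 G4

Written C4 sounds as A3 on the A clarinet, so concert pitches are written a minor third up.
E5 to G5
E4 to G4
Eb4 to Gb4
E5 to G5
E4 to G4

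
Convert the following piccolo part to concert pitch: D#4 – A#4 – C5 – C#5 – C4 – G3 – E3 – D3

The piccolo sounds a perfect octave above written, so transpose each written note up a perfect octave.
D#4 -> D#5
A#4 -> A#5
C5 -> C6
C#5 -> C#6
C4 -> C5
G3 -> G4
E3 -> E4
D3 -> D4

D#5 A#5 C6 C#6 C5 G4 E4 D4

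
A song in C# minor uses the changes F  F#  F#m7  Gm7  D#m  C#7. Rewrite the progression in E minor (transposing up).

C# minor up to E minor is a minor third; each chord root moves by that interval while the quality stays the same.
F: root F up a minor third → Ab, giving Ab.
F#: root F# up a minor third → A, giving A.
F#m7: root F# up a minor third → A, giving Am7.
Gm7: root G up a minor third → Bb, giving Bbm7.
D#m: root D# up a minor third → F#, giving F#m.
C#7: root C# up a minor third → E, giving E7.

Ab A Am7 Bbm7 F#m E7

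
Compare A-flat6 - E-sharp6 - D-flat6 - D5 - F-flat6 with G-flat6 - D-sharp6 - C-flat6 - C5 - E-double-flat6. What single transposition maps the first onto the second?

down a major second

From Ab6 to Gb6 is 2 letter names — a second of some quality.
Gb6 to Ab6 is 2 semitones, which makes it a major second; the second version is lower, so the direction is down.
Checking another pair — Fb6 → Ebb6 — gives the same interval.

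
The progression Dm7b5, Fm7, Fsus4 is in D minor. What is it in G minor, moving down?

Gm7b5 Bbm7 Bbsus4

D minor down to G minor is a perfect fifth; each chord root moves by that interval while the quality stays the same.
Dm7b5: root D down a perfect fifth → G, giving Gm7b5.
Fm7: root F down a perfect fifth → Bb, giving Bbm7.
Fsus4: root F down a perfect fifth → Bb, giving Bbsus4.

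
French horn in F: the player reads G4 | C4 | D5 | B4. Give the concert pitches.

The French horn in F sounds a perfect fifth below written, so transpose each written note down a perfect fifth.
G4 to C4
C4 to F3
D5 to G4
B4 to E4

C4 F3 G4 E4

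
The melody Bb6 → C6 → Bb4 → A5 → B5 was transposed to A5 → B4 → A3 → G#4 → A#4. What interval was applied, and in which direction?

Take the first pair: Bb6 → A5. B to A spans 9 letter names, so the interval is some kind of ninth.
A5 to Bb6 is 13 semitones, which makes it a minor ninth; the second version is lower, so the direction is down.
Checking another pair — B5 → A#4 — gives the same interval.

down a minor ninth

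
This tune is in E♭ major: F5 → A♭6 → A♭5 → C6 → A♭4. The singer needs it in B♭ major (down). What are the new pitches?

From E♭ down to B♭ is a perfect fourth; apply that to each pitch.
F5 becomes C5
Ab6 becomes Eb6
Ab5 becomes Eb5
C6 becomes G5
Ab4 becomes Eb4

C5 Eb6 Eb5 G5 Eb4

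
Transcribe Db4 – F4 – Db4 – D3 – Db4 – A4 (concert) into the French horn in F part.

Ab4 C5 Ab4 A3 Ab4 E5

Written C4 sounds as F3 on the French horn in F, so concert pitches are written a perfect fifth up.
Db4 to Ab4
F4 to C5
Db4 to Ab4
D3 to A3
Db4 to Ab4
A4 to E5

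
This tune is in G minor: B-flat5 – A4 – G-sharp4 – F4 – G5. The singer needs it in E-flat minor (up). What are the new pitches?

Gb6 F5 E5 Db5 Eb6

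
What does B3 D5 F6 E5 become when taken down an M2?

A3 C5 Eb6 D5

B3: a second down reaches A, and 2 semitones makes it A3.
D5: a second down reaches C, and 2 semitones makes it C5.
F6: a second down reaches E, and 2 semitones makes it Eb6.
A major second down from E5 gives D5.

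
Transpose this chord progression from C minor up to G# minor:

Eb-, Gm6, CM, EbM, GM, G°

B- D#m6 G#M BM D#M D#°

C minor up to G# minor is an augmented fifth; each chord root moves by that interval while the quality stays the same.
Eb-: root Eb up an augmented fifth → B, giving B-.
Gm6: root G up an augmented fifth → D#, giving D#m6.
CM: root C up an augmented fifth → G#, giving G#M.
EbM: root Eb up an augmented fifth → B, giving BM.
GM: root G up an augmented fifth → D#, giving D#M.
G°: root G up an augmented fifth → D#, giving D#°.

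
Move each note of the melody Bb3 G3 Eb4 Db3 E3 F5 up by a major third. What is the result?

D4 B3 G4 F3 G#3 A5

Bb3: a third up reaches D, and 4 semitones makes it D4.
G3 up a major third is B3.
Eb4: a third up reaches G, and 4 semitones makes it G4.
A major third up from Db3 gives F3.
A major third up from E3 gives G#3.
A major third up from F5 gives A5.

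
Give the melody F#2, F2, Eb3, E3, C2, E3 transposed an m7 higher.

E3 Eb3 Db4 D4 Bb2 D4

F#2 to E3
F2 to Eb3
Eb3 to Db4
E3 to D4
C2 to Bb2
E3 to D4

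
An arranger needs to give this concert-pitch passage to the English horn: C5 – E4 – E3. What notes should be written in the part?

G5 B4 B3

The English horn sounds a perfect fifth below written, so the written part must be a perfect fifth above concert — transpose each note up.
C5 gives G5
E4 gives B4
E3 gives B3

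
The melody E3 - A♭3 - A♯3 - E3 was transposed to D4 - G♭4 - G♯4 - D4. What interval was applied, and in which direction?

Take the first pair: E3 → D4. E to D spans 7 letter names, so the interval is some kind of seventh.
E3 to D4 is 10 semitones, which makes it a minor seventh; the second version is higher, so the direction is up.
Checking another pair — E3 → D4 — gives the same interval.

up a minor seventh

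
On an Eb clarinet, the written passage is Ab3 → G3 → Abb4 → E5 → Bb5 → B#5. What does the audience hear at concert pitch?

Cb4 Bb3 Cbb5 G5 Db6 D#6

Written C4 on the Eb clarinet sounds as Eb4, a minor third higher; apply that shift to every note.
Ab3 gives Cb4
G3 gives Bb3
Abb4 gives Cbb5
E5 gives G5
Bb5 gives Db6
B#5 gives D#6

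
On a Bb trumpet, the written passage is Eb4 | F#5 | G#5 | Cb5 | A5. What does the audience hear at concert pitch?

Written C4 on the Bb trumpet sounds as Bb3, a major second lower; apply that shift to every note.
Eb4 -> Db4
F#5 -> E5
G#5 -> F#5
Cb5 -> Bbb4
A5 -> G5

Db4 E5 F#5 Bbb4 G5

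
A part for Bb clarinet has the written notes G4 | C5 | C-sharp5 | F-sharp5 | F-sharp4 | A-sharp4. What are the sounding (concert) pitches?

F4 Bb4 B4 E5 E4 G#4

The Bb clarinet sounds a major second below written, so transpose each written note down a major second.
G4 -> F4
C5 -> Bb4
C#5 -> B4
F#5 -> E5
F#4 -> E4
A#4 -> G#4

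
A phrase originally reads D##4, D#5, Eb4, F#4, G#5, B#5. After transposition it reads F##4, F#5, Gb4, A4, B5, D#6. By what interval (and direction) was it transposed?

From D##4 to F##4 is 3 letter names — a third of some quality.
D##4 to F##4 is 3 semitones, which makes it a minor third; the second version is higher, so the direction is up.
Checking another pair — B#5 → D#6 — gives the same interval.

up a minor third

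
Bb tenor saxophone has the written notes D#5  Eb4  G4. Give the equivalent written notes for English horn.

G#4 Ab3 C4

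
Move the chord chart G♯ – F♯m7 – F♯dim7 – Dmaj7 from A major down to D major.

C# Bm7 Bdim7 Gmaj7

A major down to D major is a perfect fifth; each chord root moves by that interval while the quality stays the same.
G♯: root G♯ down a perfect fifth → C#, giving C#.
F♯m7: root F♯ down a perfect fifth → B, giving Bm7.
F♯dim7: root F♯ down a perfect fifth → B, giving Bdim7.
Dmaj7: root D down a perfect fifth → G, giving Gmaj7.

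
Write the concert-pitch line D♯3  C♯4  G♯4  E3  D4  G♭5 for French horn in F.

Written C4 sounds as F3 on the French horn in F, so concert pitches are written a perfect fifth up.
D#3 -> A#3
C#4 -> G#4
G#4 -> D#5
E3 -> B3
D4 -> A4
Gb5 -> Db6

A#3 G#4 D#5 B3 A4 Db6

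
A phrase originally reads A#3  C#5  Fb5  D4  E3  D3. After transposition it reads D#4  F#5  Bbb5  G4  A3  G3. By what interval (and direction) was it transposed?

From A#3 to D#4 is 4 letter names — a fourth of some quality.
A#3 to D#4 is 5 semitones, which makes it a perfect fourth; the second version is higher, so the direction is up.
Checking another pair — D3 → G3 — gives the same interval.

up a perfect fourth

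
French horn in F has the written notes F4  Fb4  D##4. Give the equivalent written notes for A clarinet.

First find concert pitch: the French horn in F sounds a perfect fifth below written, so F4 Fb4 D##4 sounds Bb3 Bbb3 G##3.
Then write for A clarinet: it sounds a minor third below written, so the part must be a minor third above concert.
Bb3 → Db4
Bbb3 → Dbb4
G##3 → B#3

Db4 Dbb4 B#3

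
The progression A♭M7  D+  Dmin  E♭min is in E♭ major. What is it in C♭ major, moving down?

FbM7 Bb+ Bbmin Cbmin

E♭ major down to C♭ major is a major third; each chord root moves by that interval while the quality stays the same.
A♭M7: root A♭ down a major third → Fb, giving FbM7.
D+: root D down a major third → Bb, giving Bb+.
Dmin: root D down a major third → Bb, giving Bbmin.
E♭min: root E♭ down a major third → Cb, giving Cbmin.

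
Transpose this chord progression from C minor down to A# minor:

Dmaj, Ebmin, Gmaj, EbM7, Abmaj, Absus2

C minor down to A# minor is a diminished third; each chord root moves by that interval while the quality stays the same.
Dmaj: root D down a diminished third → B#, giving B#maj.
Ebmin: root Eb down a diminished third → C#, giving C#min.
Gmaj: root G down a diminished third → E#, giving E#maj.
EbM7: root Eb down a diminished third → C#, giving C#M7.
Abmaj: root Ab down a diminished third → F#, giving F#maj.
Absus2: root Ab down a diminished third → F#, giving F#sus2.

B#maj C#min E#maj C#M7 F#maj F#sus2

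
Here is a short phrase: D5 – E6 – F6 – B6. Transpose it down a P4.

A4 B5 C6 F#6

D5 to A4
E6 to B5
F6 to C6
B6 to F#6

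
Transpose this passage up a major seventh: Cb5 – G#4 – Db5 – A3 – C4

Bb5 F##5 C6 G#4 B4

Cb5 gives Bb5
G#4 gives F##5
Db5 gives C6
A3 gives G#4
C4 gives B4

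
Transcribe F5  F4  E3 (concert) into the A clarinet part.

The A clarinet sounds a minor third below written, so the written part must be a minor third above concert — transpose each note up.
F5 gives Ab5
F4 gives Ab4
E3 gives G3

Ab5 Ab4 G3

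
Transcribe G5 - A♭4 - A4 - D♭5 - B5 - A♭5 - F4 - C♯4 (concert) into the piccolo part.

Written C4 sounds as C5 on the piccolo, so concert pitches are written a perfect octave down.
G5 -> G4
Ab4 -> Ab3
A4 -> A3
Db5 -> Db4
B5 -> B4
Ab5 -> Ab4
F4 -> F3
C#4 -> C#3

G4 Ab3 A3 Db4 B4 Ab4 F3 C#3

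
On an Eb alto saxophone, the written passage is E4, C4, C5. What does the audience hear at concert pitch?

G3 Eb3 Eb4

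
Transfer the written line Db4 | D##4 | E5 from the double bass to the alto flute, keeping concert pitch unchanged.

Gb3 G##3 A4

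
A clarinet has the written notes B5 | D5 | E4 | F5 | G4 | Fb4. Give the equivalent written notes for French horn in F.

First find concert pitch: the A clarinet sounds a minor third below written, so B5 D5 E4 F5 G4 Fb4 sounds G#5 B4 C#4 D5 E4 Db4.
Then write for French horn in F: it sounds a perfect fifth below written, so the part must be a perfect fifth above concert.
G#5 → D#6
B4 → F#5
C#4 → G#4
D5 → A5
E4 → B4
Db4 → Ab4

D#6 F#5 G#4 A5 B4 Ab4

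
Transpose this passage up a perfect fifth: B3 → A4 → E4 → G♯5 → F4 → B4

F#4 E5 B4 D#6 C5 F#5

B3 gives F#4
A4 gives E5
E4 gives B4
G#5 gives D#6
F4 gives C5
B4 gives F#5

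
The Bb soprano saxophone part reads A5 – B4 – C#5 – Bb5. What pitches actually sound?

G5 A4 B4 Ab5

The Bb soprano saxophone sounds a major second below written, so transpose each written note down a major second.
A5 to G5
B4 to A4
C#5 to B4
Bb5 to Ab5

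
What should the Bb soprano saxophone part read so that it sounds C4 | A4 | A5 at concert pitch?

Written C4 sounds as Bb3 on the Bb soprano saxophone, so concert pitches are written a major second up.
C4 -> D4
A4 -> B4
A5 -> B5

D4 B4 B5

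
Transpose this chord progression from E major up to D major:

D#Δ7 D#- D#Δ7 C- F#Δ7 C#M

C#Δ7 C#- C#Δ7 Bb- EΔ7 BM

E major up to D major is a minor seventh; each chord root moves by that interval while the quality stays the same.
D#Δ7: root D# up a minor seventh → C#, giving C#Δ7.
D#-: root D# up a minor seventh → C#, giving C#-.
D#Δ7: root D# up a minor seventh → C#, giving C#Δ7.
C-: root C up a minor seventh → Bb, giving Bb-.
F#Δ7: root F# up a minor seventh → E, giving EΔ7.
C#M: root C# up a minor seventh → B, giving BM.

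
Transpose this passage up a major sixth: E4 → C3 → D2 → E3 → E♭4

C#5 A3 B2 C#4 C5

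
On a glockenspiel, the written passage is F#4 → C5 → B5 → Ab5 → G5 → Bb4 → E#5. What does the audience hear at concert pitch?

The glockenspiel sounds a perfect fifteenth above written, so transpose each written note up a perfect fifteenth.
F#4 becomes F#6
C5 becomes C7
B5 becomes B7
Ab5 becomes Ab7
G5 becomes G7
Bb4 becomes Bb6
E#5 becomes E#7

F#6 C7 B7 Ab7 G7 Bb6 E#7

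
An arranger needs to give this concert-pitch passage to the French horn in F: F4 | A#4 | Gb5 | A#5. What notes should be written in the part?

The French horn in F sounds a perfect fifth below written, so the written part must be a perfect fifth above concert — transpose each note up.
F4 → C5
A#4 → E#5
Gb5 → Db6
A#5 → E#6

C5 E#5 Db6 E#6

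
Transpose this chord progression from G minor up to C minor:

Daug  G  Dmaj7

Gaug C Gmaj7

G minor up to C minor is a perfect fourth; each chord root moves by that interval while the quality stays the same.
Daug: root D up a perfect fourth → G, giving Gaug.
G: root G up a perfect fourth → C, giving C.
Dmaj7: root D up a perfect fourth → G, giving Gmaj7.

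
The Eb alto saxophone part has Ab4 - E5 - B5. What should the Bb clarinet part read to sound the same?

Db4 A4 E5

First find concert pitch: the Eb alto saxophone sounds a major sixth below written, so Ab4 E5 B5 sounds Cb4 G4 D5.
Then write for Bb clarinet: it sounds a major second below written, so the part must be a major second above concert.
Cb4 → Db4
G4 → A4
D5 → E5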